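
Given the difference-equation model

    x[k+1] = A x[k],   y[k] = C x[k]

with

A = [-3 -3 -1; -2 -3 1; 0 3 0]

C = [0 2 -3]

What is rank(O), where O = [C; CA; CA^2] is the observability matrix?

CA = [[-4, -15, 2]]
CA^2 = [[42, 63, -11]]
Observability matrix O = [C; CA; CA^2] = [[0, 2, -3], [-4, -15, 2], [42, 63, -11]]
det(O) = 0·((-15)·(-11) - 2·63) - 2·((-4)·(-11) - 2·42) + (-3)·((-4)·63 - (-15)·42) = 0·39 - 2·(-40) + (-3)·378 = -1054 ≠ 0, so rank(O) = 3.
rank(O) = 3 = n, so the pair (A, C) is completely observable.

3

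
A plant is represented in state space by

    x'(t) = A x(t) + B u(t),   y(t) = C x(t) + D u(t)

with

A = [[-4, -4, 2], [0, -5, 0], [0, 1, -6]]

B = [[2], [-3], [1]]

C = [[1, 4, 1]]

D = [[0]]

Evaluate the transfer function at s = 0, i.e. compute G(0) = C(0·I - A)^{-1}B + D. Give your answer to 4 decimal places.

-1.2000

G(0) = C(-A)^{-1}B + D = -C A^{-1} B + D.
det A = -120, so A^{-1} = (1/-120)·adj(A) = [[-1/4, 11/60, -1/12], [0, -1/5, 0], [0, -1/30, -1/6]]
A^{-1} B = [-17/15, 3/5, -1/15]^T
C A^{-1} B = 6/5
G(0) = D - C A^{-1} B = 0 - (6/5) = -6/5 ≈ -1.2000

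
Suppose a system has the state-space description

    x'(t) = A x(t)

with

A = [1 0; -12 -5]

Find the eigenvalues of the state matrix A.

det(sI - A) = s^2 - (tr A)s + det A, with tr A = 1 + (-5) = -4 and det A = 1·(-5) - 0·(-12) = -5 - 0 = -5.
So p(s) = det(sI - A) = s^2 + 4s - 5.
Factor s^2 + 4s - 5: two numbers with sum -4 and product -5 are 1 and -5, so s^2 + 4s - 5 = (s - 1)(s + 5).
Hence p(s) = (s - 1) (s + 5), with roots -5, 1.
At least one eigenvalue has non-negative real part, so the system is not asymptotically stable.

-5, 1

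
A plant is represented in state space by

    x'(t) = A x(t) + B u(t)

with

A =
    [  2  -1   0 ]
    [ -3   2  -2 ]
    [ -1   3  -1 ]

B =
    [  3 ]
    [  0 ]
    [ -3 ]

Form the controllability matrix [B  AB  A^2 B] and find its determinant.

AB = [[6], [-3], [0]]
A^2B = [[15], [-24], [-15]]
Controllability matrix C = [B  AB  A^2B] = [[3, 6, 15], [0, -3, -24], [-3, 0, -15]]
Expanding along the first row, det(C) = 3·((-3)·(-15) - (-24)·0) - 6·(0·(-15) - (-24)·(-3)) + 15·(0·0 - (-3)·(-3)) = 3·45 - 6·(-72) + 15·(-9) = 432
Since det(C) ≠ 0, rank(C) = 3 and the system is completely controllable.

432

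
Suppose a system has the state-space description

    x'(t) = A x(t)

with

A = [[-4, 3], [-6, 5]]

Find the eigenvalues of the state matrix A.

det(sI - A) = s^2 - (tr A)s + det A, with tr A = (-4) + 5 = 1 and det A = (-4)·5 - 3·(-6) = -20 - (-18) = -2.
So p(s) = det(sI - A) = s^2 - s - 2.
Factor s^2 - s - 2: two numbers with sum 1 and product -2 are 2 and -1, so s^2 - s - 2 = (s - 2)(s + 1).
Hence p(s) = (s - 2) (s + 1), with roots -1, 2.
At least one eigenvalue has non-negative real part, so the system is not asymptotically stable.

-1, 2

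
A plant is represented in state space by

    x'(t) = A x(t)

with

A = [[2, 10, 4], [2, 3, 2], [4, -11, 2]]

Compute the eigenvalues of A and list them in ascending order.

-2, 4, 5

det(sI - A) = s^3 - (tr A)s^2 + (M11 + M22 + M33)s - det A, where Mii is the 2×2 principal minor of A obtained by deleting row i and column i.
tr A = 2 + 3 + 2 = 7; M11 = 3·2 - 2·(-11) = 6 - (-22) = 28; M22 = 2·2 - 4·4 = 4 - 16 = -12; M33 = 2·3 - 10·2 = 6 - 20 = -14; sum of minors = 2.
det A = 2·(3·2 - 2·(-11)) - 10·(2·2 - 2·4) + 4·(2·(-11) - 3·4) = 2·28 - 10·(-4) + 4·(-34) = -40.
So p(s) = det(sI - A) = s^3 - 7s^2 + 2s + 40.
Rational-root test: any integer root divides 40. Testing small divisors, s = -2 works: p(-2) = -8 + (-28) + (-4) + 40 = 0, so (s + 2) is a factor.
Dividing, p(s) = (s + 2)(s^2 - 9s + 20).
Factor s^2 - 9s + 20: two numbers with sum 9 and product 20 are 5 and 4, so s^2 - 9s + 20 = (s - 5)(s - 4).
Hence p(s) = (s - 5) (s - 4) (s + 2), with roots -2, 4, 5.
At least one eigenvalue has non-negative real part, so the system is not asymptotically stable.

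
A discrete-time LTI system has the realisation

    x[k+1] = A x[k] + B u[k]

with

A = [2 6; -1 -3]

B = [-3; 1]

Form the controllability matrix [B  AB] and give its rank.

1

AB = [[0], [0]]
Controllability matrix C = [B  AB] = [[-3, 0], [1, 0]]
Every column of C is a scalar multiple of column 1 = [-3, 1] (multipliers 1, 0), so the columns span a one-dimensional space.
C ≠ 0, hence rank(C) = 1.
rank(C) = 1 < n = 2, so the pair (A, B) is not completely controllable.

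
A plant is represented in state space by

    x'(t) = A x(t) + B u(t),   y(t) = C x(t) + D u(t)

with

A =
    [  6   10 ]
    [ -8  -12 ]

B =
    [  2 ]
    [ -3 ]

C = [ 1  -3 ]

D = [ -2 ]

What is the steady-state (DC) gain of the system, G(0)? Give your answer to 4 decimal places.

-3.5000

G(0) = C(-A)^{-1}B + D = -C A^{-1} B + D.
det A = 8, so A^{-1} = (1/8)·adj(A) = [[-3/2, -5/4], [1, 3/4]]
A^{-1} B = [3/4, -1/4]^T
C A^{-1} B = 3/2
G(0) = D - C A^{-1} B = -2 - (3/2) = -7/2 ≈ -3.5000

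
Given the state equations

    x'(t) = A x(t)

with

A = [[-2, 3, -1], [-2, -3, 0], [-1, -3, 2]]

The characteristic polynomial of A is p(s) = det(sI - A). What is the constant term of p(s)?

Expand det(sI - A) for the 3×3 matrix.
p(s) = s^3 + 3s^2 + s - 21.
(Check: constant term = det(-A) = (-1)^3 det A = -21; coefficient of s^2 = -tr A = 3.)
The constant term is -21.

-21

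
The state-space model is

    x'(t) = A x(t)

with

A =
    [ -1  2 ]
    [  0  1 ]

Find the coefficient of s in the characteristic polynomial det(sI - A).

For a 2×2 matrix, det(sI - A) = s^2 - (tr A)s + det A.
tr A = 0, det A = -1.
So p(s) = s^2 - 1.
The coefficient of s is 0.

0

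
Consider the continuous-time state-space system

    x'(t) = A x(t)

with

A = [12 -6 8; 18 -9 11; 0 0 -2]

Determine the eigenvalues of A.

det(sI - A) = s^3 - (tr A)s^2 + (M11 + M22 + M33)s - det A, where Mii is the 2×2 principal minor of A obtained by deleting row i and column i.
tr A = 12 + (-9) + (-2) = 1; M11 = (-9)·(-2) - 11·0 = 18 - 0 = 18; M22 = 12·(-2) - 8·0 = -24 - 0 = -24; M33 = 12·(-9) - (-6)·18 = -108 - (-108) = 0; sum of minors = -6.
det A = 12·((-9)·(-2) - 11·0) - (-6)·(18·(-2) - 11·0) + 8·(18·0 - (-9)·0) = 12·18 - (-6)·(-36) + 8·0 = 0.
So p(s) = det(sI - A) = s^3 - s^2 - 6s.
The constant term is 0, so p(s) = s(s^2 - s - 6).
Factor s^2 - s - 6: two numbers with sum 1 and product -6 are 3 and -2, so s^2 - s - 6 = (s - 3)(s + 2).
Hence p(s) = s (s - 3) (s + 2), with roots -2, 0, 3.
At least one eigenvalue has non-negative real part, so the system is not asymptotically stable.

-2, 0, 3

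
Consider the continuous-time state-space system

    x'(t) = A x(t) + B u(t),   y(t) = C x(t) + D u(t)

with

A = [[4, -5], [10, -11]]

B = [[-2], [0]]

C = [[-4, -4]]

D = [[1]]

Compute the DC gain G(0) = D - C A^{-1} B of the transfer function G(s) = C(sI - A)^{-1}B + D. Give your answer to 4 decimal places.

29.0000

G(0) = C(-A)^{-1}B + D = -C A^{-1} B + D.
det A = 6, so A^{-1} = (1/6)·adj(A) = [[-11/6, 5/6], [-5/3, 2/3]]
A^{-1} B = [11/3, 10/3]^T
C A^{-1} B = -28
G(0) = D - C A^{-1} B = 1 - (-28) = 29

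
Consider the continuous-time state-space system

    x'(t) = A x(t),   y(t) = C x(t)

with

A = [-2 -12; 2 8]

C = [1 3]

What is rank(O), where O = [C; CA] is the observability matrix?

1

CA = [[4, 12]]
Observability matrix O = [C; CA] = [[1, 3], [4, 12]]
Every row of O is a scalar multiple of row 1 = [1, 3] (multipliers 1, 4), so the rows span a one-dimensional space.
O ≠ 0, hence rank(O) = 1.
rank(O) = 1 < n = 2, so the pair (A, C) is not completely observable.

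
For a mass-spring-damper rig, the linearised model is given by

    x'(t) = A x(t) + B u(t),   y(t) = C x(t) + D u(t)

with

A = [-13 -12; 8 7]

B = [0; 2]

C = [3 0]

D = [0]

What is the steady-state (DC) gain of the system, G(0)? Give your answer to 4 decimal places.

-14.4000

G(0) = C(-A)^{-1}B + D = -C A^{-1} B + D.
det A = 5, so A^{-1} = (1/5)·adj(A) = [[7/5, 12/5], [-8/5, -13/5]]
A^{-1} B = [24/5, -26/5]^T
C A^{-1} B = 72/5
G(0) = D - C A^{-1} B = 0 - (72/5) = -72/5 ≈ -14.4000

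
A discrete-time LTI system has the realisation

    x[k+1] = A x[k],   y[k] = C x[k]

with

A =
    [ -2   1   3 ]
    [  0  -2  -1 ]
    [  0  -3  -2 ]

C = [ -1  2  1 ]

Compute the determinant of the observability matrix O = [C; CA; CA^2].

CA = [[2, -8, -7]]
CA^2 = [[-4, 39, 28]]
Observability matrix O = [C; CA; CA^2] = [[-1, 2, 1], [2, -8, -7], [-4, 39, 28]]
Expanding along the first row, det(O) = (-1)·((-8)·28 - (-7)·39) - 2·(2·28 - (-7)·(-4)) + 1·(2·39 - (-8)·(-4)) = (-1)·49 - 2·28 + 1·46 = -59
Since det(O) ≠ 0, rank(O) = 3 and the system is completely observable.

-59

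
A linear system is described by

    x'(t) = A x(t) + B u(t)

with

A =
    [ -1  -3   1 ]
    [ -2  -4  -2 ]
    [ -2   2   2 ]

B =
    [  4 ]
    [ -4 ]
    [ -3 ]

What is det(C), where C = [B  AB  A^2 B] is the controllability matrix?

AB = [[5], [14], [-22]]
A^2B = [[-69], [-22], [-26]]
Controllability matrix C = [B  AB  A^2B] = [[4, 5, -69], [-4, 14, -22], [-3, -22, -26]]
Expanding along the first row, det(C) = 4·(14·(-26) - (-22)·(-22)) - 5·((-4)·(-26) - (-22)·(-3)) + (-69)·((-4)·(-22) - 14·(-3)) = 4·(-848) - 5·38 + (-69)·130 = -12552
Since det(C) ≠ 0, rank(C) = 3 and the system is completely controllable.

-12552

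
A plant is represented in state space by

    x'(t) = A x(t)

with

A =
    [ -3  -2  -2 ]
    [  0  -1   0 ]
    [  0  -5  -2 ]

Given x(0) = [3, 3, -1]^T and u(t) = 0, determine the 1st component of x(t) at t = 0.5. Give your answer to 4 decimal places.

det(sI - A) = s^3 - (tr A)s^2 + (M11 + M22 + M33)s - det A, where Mii is the 2×2 principal minor of A obtained by deleting row i and column i.
tr A = (-3) + (-1) + (-2) = -6; M11 = (-1)·(-2) - 0·(-5) = 2 - 0 = 2; M22 = (-3)·(-2) - (-2)·0 = 6 - 0 = 6; M33 = (-3)·(-1) - (-2)·0 = 3 - 0 = 3; sum of minors = 11.
det A = (-3)·((-1)·(-2) - 0·(-5)) - (-2)·(0·(-2) - 0·0) + (-2)·(0·(-5) - (-1)·0) = (-3)·2 - (-2)·0 + (-2)·0 = -6.
So p(s) = det(sI - A) = s^3 + 6s^2 + 11s + 6.
Rational-root test: any integer root divides 6. Testing small divisors, s = -1 works: p(-1) = -1 + 6 + (-11) + 6 = 0, so (s + 1) is a factor.
Dividing, p(s) = (s + 1)(s^2 + 5s + 6).
Factor s^2 + 5s + 6: two numbers with sum -5 and product 6 are -2 and -3, so s^2 + 5s + 6 = (s + 2)(s + 3).
Hence p(s) = (s + 1) (s + 2) (s + 3), with roots -3, -2, -1.
The eigenvalues -3, -2, -1 are distinct and real, so A is diagonalisable and x(t) = e^{At} x(0) = V diag(e^{λ_i t}) V^{-1} x(0), where the columns of V are the eigenvectors.
λ = -3: A - (-3)I = [[0, -2, -2], [0, 2, 0], [0, -5, 1]]. v must be orthogonal to every row; (row 1) × (row 2) = [4, 0, 0], so take v_1 = [1, 0, 0]^T.
λ = -2: A - (-2)I = [[-1, -2, -2], [0, 1, 0], [0, -5, 0]]. v must be orthogonal to every row; (row 1) × (row 2) = [2, 0, -1], so take v_2 = [-2, 0, 1]^T.
λ = -1: A - (-1)I = [[-2, -2, -2], [0, 0, 0], [0, -5, -1]]. v must be orthogonal to every row; (row 1) × (row 3) = [-8, -2, 10], so take v_3 = [4, 1, -5]^T.
V = [v_1 v_2 v_3] = [[1, -2, 4], [0, 0, 1], [0, 1, -5]] has det V = -1, so V^{-1} = adj(V)/det V = [[1, 6, 2], [0, 5, 1], [0, 1, 0]].
Modal coordinates z(0) = V^{-1} x(0): 1·3 + 6·3 + 2·(-1) = 19; 0·3 + 5·3 + 1·(-1) = 14; 0·3 + 1·3 + 0·(-1) = 3; so z(0) = [19, 14, 3]^T.
x_1(t) = Σ_i (v_i)_1 · z_i(0) · e^{λ_i t} (row 1 of V times the modal terms).
x_1(0.5) = 1·19·e^{-3·0.5} + (-2)·14·e^{-2·0.5} + 4·3·e^{-1·0.5} = 19·0.223130 + (-28)·0.367879 + 12·0.606531 = 1.2172.

1.2172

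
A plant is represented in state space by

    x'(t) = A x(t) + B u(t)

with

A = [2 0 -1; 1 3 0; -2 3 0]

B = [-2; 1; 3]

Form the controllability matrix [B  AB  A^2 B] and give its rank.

3

AB = [[-7], [1], [7]]
A^2B = [[-21], [-4], [17]]
Controllability matrix C = [B  AB  A^2B] = [[-2, -7, -21], [1, 1, -4], [3, 7, 17]]
det(C) = (-2)·(1·17 - (-4)·7) - (-7)·(1·17 - (-4)·3) + (-21)·(1·7 - 1·3) = (-2)·45 - (-7)·29 + (-21)·4 = 29 ≠ 0, so rank(C) = 3.
rank(C) = 3 = n, so the pair (A, B) is completely controllable.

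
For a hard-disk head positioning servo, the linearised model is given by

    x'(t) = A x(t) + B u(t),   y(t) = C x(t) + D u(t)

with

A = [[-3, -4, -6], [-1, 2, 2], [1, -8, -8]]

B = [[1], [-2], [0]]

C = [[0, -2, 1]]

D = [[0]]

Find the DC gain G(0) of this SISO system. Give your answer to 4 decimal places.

G(0) = C(-A)^{-1}B + D = -C A^{-1} B + D.
det A = -12, so A^{-1} = (1/-12)·adj(A) = [[0, -4/3, -1/3], [1/2, -5/2, -1], [-1/2, 7/3, 5/6]]
A^{-1} B = [8/3, 11/2, -31/6]^T
C A^{-1} B = -97/6
G(0) = D - C A^{-1} B = 0 - (-97/6) = 97/6 ≈ 16.1667

16.1667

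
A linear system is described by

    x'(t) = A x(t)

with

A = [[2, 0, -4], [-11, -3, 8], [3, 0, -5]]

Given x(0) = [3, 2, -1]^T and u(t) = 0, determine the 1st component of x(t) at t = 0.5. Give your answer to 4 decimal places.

4.9221

det(sI - A) = s^3 - (tr A)s^2 + (M11 + M22 + M33)s - det A, where Mii is the 2×2 principal minor of A obtained by deleting row i and column i.
tr A = 2 + (-3) + (-5) = -6; M11 = (-3)·(-5) - 8·0 = 15 - 0 = 15; M22 = 2·(-5) - (-4)·3 = -10 - (-12) = 2; M33 = 2·(-3) - 0·(-11) = -6 - 0 = -6; sum of minors = 11.
det A = 2·((-3)·(-5) - 8·0) - 0·((-11)·(-5) - 8·3) + (-4)·((-11)·0 - (-3)·3) = 2·15 - 0·31 + (-4)·9 = -6.
So p(s) = det(sI - A) = s^3 + 6s^2 + 11s + 6.
Rational-root test: any integer root divides 6. Testing small divisors, s = -1 works: p(-1) = -1 + 6 + (-11) + 6 = 0, so (s + 1) is a factor.
Dividing, p(s) = (s + 1)(s^2 + 5s + 6).
Factor s^2 + 5s + 6: two numbers with sum -5 and product 6 are -2 and -3, so s^2 + 5s + 6 = (s + 2)(s + 3).
Hence p(s) = (s + 1) (s + 2) (s + 3), with roots -3, -2, -1.
The eigenvalues -3, -2, -1 are distinct and real, so A is diagonalisable and x(t) = e^{At} x(0) = V diag(e^{λ_i t}) V^{-1} x(0), where the columns of V are the eigenvectors.
λ = -3: A - (-3)I = [[5, 0, -4], [-11, 0, 8], [3, 0, -2]]. v must be orthogonal to every row; (row 1) × (row 2) = [0, 4, 0], so take v_1 = [0, 1, 0]^T.
λ = -2: A - (-2)I = [[4, 0, -4], [-11, -1, 8], [3, 0, -3]]. v must be orthogonal to every row; (row 1) × (row 2) = [-4, 12, -4], so take v_2 = [-1, 3, -1]^T.
λ = -1: A - (-1)I = [[3, 0, -4], [-11, -2, 8], [3, 0, -4]]. v must be orthogonal to every row; (row 1) × (row 2) = [-8, 20, -6], so take v_3 = [4, -10, 3]^T.
V = [v_1 v_2 v_3] = [[0, -1, 4], [1, 3, -10], [0, -1, 3]] has det V = -1, so V^{-1} = adj(V)/det V = [[1, 1, 2], [3, 0, -4], [1, 0, -1]].
Modal coordinates z(0) = V^{-1} x(0): 1·3 + 1·2 + 2·(-1) = 3; 3·3 + 0·2 + (-4)·(-1) = 13; 1·3 + 0·2 + (-1)·(-1) = 4; so z(0) = [3, 13, 4]^T.
x_1(t) = Σ_i (v_i)_1 · z_i(0) · e^{λ_i t} (row 1 of V times the modal terms).
x_1(0.5) = 0·3·e^{-3·0.5} + (-1)·13·e^{-2·0.5} + 4·4·e^{-1·0.5} = 0·0.223130 + (-13)·0.367879 + 16·0.606531 = 4.9221.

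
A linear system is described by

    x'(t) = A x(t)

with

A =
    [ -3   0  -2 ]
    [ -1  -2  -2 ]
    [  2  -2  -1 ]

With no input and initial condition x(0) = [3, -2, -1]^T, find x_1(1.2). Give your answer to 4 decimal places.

-1.1150

det(sI - A) = s^3 - (tr A)s^2 + (M11 + M22 + M33)s - det A, where Mii is the 2×2 principal minor of A obtained by deleting row i and column i.
tr A = (-3) + (-2) + (-1) = -6; M11 = (-2)·(-1) - (-2)·(-2) = 2 - 4 = -2; M22 = (-3)·(-1) - (-2)·2 = 3 - (-4) = 7; M33 = (-3)·(-2) - 0·(-1) = 6 - 0 = 6; sum of minors = 11.
det A = (-3)·((-2)·(-1) - (-2)·(-2)) - 0·((-1)·(-1) - (-2)·2) + (-2)·((-1)·(-2) - (-2)·2) = (-3)·(-2) - 0·5 + (-2)·6 = -6.
So p(s) = det(sI - A) = s^3 + 6s^2 + 11s + 6.
Rational-root test: any integer root divides 6. Testing small divisors, s = -1 works: p(-1) = -1 + 6 + (-11) + 6 = 0, so (s + 1) is a factor.
Dividing, p(s) = (s + 1)(s^2 + 5s + 6).
Factor s^2 + 5s + 6: two numbers with sum -5 and product 6 are -2 and -3, so s^2 + 5s + 6 = (s + 2)(s + 3).
Hence p(s) = (s + 1) (s + 2) (s + 3), with roots -3, -2, -1.
The eigenvalues -3, -2, -1 are distinct and real, so A is diagonalisable and x(t) = e^{At} x(0) = V diag(e^{λ_i t}) V^{-1} x(0), where the columns of V are the eigenvectors.
λ = -3: A - (-3)I = [[0, 0, -2], [-1, 1, -2], [2, -2, 2]]. v must be orthogonal to every row; (row 1) × (row 2) = [2, 2, 0], so take v_1 = [1, 1, 0]^T.
λ = -2: A - (-2)I = [[-1, 0, -2], [-1, 0, -2], [2, -2, 1]]. v must be orthogonal to every row; (row 1) × (row 3) = [-4, -3, 2], so take v_2 = [-4, -3, 2]^T.
λ = -1: A - (-1)I = [[-2, 0, -2], [-1, -1, -2], [2, -2, 0]]. v must be orthogonal to every row; (row 1) × (row 2) = [-2, -2, 2], so take v_3 = [-1, -1, 1]^T.
V = [v_1 v_2 v_3] = [[1, -4, -1], [1, -3, -1], [0, 2, 1]] has det V = 1, so V^{-1} = adj(V)/det V = [[-1, 2, 1], [-1, 1, 0], [2, -2, 1]].
Modal coordinates z(0) = V^{-1} x(0): (-1)·3 + 2·(-2) + 1·(-1) = -8; (-1)·3 + 1·(-2) + 0·(-1) = -5; 2·3 + (-2)·(-2) + 1·(-1) = 9; so z(0) = [-8, -5, 9]^T.
x_1(t) = Σ_i (v_i)_1 · z_i(0) · e^{λ_i t} (row 1 of V times the modal terms).
x_1(1.2) = 1·(-8)·e^{-3·1.2} + (-4)·(-5)·e^{-2·1.2} + (-1)·9·e^{-1·1.2} = (-8)·0.027324 + 20·0.090718 + (-9)·0.301194 = -1.1150.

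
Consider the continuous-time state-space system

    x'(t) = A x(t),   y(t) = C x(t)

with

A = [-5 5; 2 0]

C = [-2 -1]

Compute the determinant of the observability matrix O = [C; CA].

28

CA = [[8, -10]]
Observability matrix O = [C; CA] = [[-2, -1], [8, -10]]
det(O) = (-2)·(-10) - (-1)·8 = 20 - (-8) = 28
Since det(O) ≠ 0, rank(O) = 2 and the system is completely observable.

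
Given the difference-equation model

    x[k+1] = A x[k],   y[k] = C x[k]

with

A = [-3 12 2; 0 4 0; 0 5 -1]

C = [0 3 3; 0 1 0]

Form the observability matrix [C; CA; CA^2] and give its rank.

CA = [[0, 27, -3], [0, 4, 0]]
CA^2 = [[0, 93, 3], [0, 16, 0]]
Observability matrix O = [C; CA; CA^2] = [[0, 3, 3], [0, 1, 0], [0, 27, -3], [0, 4, 0], [0, 93, 3], [0, 16, 0]]
Column 1 of O is identically zero, so rank(O) ≤ 2.
The 2×2 minor from rows 1, 2, columns 2, 3 is 3·0 - 3·1 = 0 - 3 = -3 ≠ 0, so rank(O) = 2.
rank(O) = 2 < n = 3, so the pair (A, C) is not completely observable.

2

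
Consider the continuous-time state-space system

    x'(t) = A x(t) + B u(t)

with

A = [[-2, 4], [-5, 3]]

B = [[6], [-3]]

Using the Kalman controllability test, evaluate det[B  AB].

-306

AB = [[-24], [-39]]
Controllability matrix C = [B  AB] = [[6, -24], [-3, -39]]
det(C) = 6·(-39) - (-24)·(-3) = -234 - 72 = -306
Since det(C) ≠ 0, rank(C) = 2 and the system is completely controllable.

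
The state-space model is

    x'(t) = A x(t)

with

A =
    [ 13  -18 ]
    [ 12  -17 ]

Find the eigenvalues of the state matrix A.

det(sI - A) = s^2 - (tr A)s + det A, with tr A = 13 + (-17) = -4 and det A = 13·(-17) - (-18)·12 = -221 - (-216) = -5.
So p(s) = det(sI - A) = s^2 + 4s - 5.
Factor s^2 + 4s - 5: two numbers with sum -4 and product -5 are 1 and -5, so s^2 + 4s - 5 = (s - 1)(s + 5).
Hence p(s) = (s - 1) (s + 5), with roots -5, 1.
At least one eigenvalue has non-negative real part, so the system is not asymptotically stable.

-5, 1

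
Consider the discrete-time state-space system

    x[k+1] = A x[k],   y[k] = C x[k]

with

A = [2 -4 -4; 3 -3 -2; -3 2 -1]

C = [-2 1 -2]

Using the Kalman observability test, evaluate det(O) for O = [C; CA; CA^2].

CA = [[5, 1, 8]]
CA^2 = [[-11, -7, -30]]
Observability matrix O = [C; CA; CA^2] = [[-2, 1, -2], [5, 1, 8], [-11, -7, -30]]
Expanding along the first row, det(O) = (-2)·(1·(-30) - 8·(-7)) - 1·(5·(-30) - 8·(-11)) + (-2)·(5·(-7) - 1·(-11)) = (-2)·26 - 1·(-62) + (-2)·(-24) = 58
Since det(O) ≠ 0, rank(O) = 3 and the system is completely observable.

58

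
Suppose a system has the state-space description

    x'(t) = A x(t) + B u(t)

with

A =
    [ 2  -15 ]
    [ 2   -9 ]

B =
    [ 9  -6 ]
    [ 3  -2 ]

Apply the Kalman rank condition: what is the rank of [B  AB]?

AB = [[-27, 18], [-9, 6]]
Controllability matrix C = [B  AB] = [[9, -6, -27, 18], [3, -2, -9, 6]]
Every column of C is a scalar multiple of column 1 = [9, 3] (multipliers 1, -2/3, -3, 2), so the columns span a one-dimensional space.
C ≠ 0, hence rank(C) = 1.
rank(C) = 1 < n = 2, so the pair (A, B) is not completely controllable.

1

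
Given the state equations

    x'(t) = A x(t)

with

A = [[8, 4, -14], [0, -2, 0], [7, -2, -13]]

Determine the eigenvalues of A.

-6, -2, 1

det(sI - A) = s^3 - (tr A)s^2 + (M11 + M22 + M33)s - det A, where Mii is the 2×2 principal minor of A obtained by deleting row i and column i.
tr A = 8 + (-2) + (-13) = -7; M11 = (-2)·(-13) - 0·(-2) = 26 - 0 = 26; M22 = 8·(-13) - (-14)·7 = -104 - (-98) = -6; M33 = 8·(-2) - 4·0 = -16 - 0 = -16; sum of minors = 4.
det A = 8·((-2)·(-13) - 0·(-2)) - 4·(0·(-13) - 0·7) + (-14)·(0·(-2) - (-2)·7) = 8·26 - 4·0 + (-14)·14 = 12.
So p(s) = det(sI - A) = s^3 + 7s^2 + 4s - 12.
Rational-root test: any integer root divides -12. Testing small divisors, s = 1 works: p(1) = 1 + 7 + 4 + (-12) = 0, so (s - 1) is a factor.
Dividing, p(s) = (s - 1)(s^2 + 8s + 12).
Factor s^2 + 8s + 12: two numbers with sum -8 and product 12 are -2 and -6, so s^2 + 8s + 12 = (s + 2)(s + 6).
Hence p(s) = (s - 1) (s + 2) (s + 6), with roots -6, -2, 1.
At least one eigenvalue has non-negative real part, so the system is not asymptotically stable.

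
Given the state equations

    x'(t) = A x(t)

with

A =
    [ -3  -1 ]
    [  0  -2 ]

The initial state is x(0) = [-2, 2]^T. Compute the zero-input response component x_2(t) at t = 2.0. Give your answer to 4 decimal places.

0.0366

det(sI - A) = s^2 - (tr A)s + det A, with tr A = (-3) + (-2) = -5 and det A = (-3)·(-2) - (-1)·0 = 6 - 0 = 6.
So p(s) = det(sI - A) = s^2 + 5s + 6.
Factor s^2 + 5s + 6: two numbers with sum -5 and product 6 are -2 and -3, so s^2 + 5s + 6 = (s + 2)(s + 3).
Hence p(s) = (s + 2) (s + 3), with roots -3, -2.
The eigenvalues -3, -2 are distinct and real, so A is diagonalisable and x(t) = e^{At} x(0) = V diag(e^{λ_i t}) V^{-1} x(0), where the columns of V are the eigenvectors.
λ = -3: A - (-3)I = [[0, -1], [0, 1]]. Row 1 gives 0·v1 + (-1)·v2 = 0, so take v_1 = [-1, 0]^T.
λ = -2: A - (-2)I = [[-1, -1], [0, 0]]. Row 1 gives (-1)·v1 + (-1)·v2 = 0, so take v_2 = [-1, 1]^T.
V = [v_1 v_2] = [[-1, -1], [0, 1]] has det V = -1, so V^{-1} = adj(V)/det V = [[-1, -1], [0, 1]].
Modal coordinates z(0) = V^{-1} x(0): (-1)·(-2) + (-1)·2 = 0; 0·(-2) + 1·2 = 2; so z(0) = [0, 2]^T.
x_2(t) = Σ_i (v_i)_2 · z_i(0) · e^{λ_i t} (row 2 of V times the modal terms).
x_2(2.0) = 0·0·e^{-3·2.0} + 1·2·e^{-2·2.0} = 0·0.002479 + 2·0.018316 = 0.0366.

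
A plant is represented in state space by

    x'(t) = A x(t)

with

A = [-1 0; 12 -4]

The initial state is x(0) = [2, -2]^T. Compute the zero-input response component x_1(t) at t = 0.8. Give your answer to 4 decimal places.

det(sI - A) = s^2 - (tr A)s + det A, with tr A = (-1) + (-4) = -5 and det A = (-1)·(-4) - 0·12 = 4 - 0 = 4.
So p(s) = det(sI - A) = s^2 + 5s + 4.
Factor s^2 + 5s + 4: two numbers with sum -5 and product 4 are -1 and -4, so s^2 + 5s + 4 = (s + 1)(s + 4).
Hence p(s) = (s + 1) (s + 4), with roots -4, -1.
The eigenvalues -4, -1 are distinct and real, so A is diagonalisable and x(t) = e^{At} x(0) = V diag(e^{λ_i t}) V^{-1} x(0), where the columns of V are the eigenvectors.
λ = -4: A - (-4)I = [[3, 0], [12, 0]]. Row 1 gives 3·v1 + 0·v2 = 0, so take v_1 = [0, -1]^T.
λ = -1: A - (-1)I = [[0, 0], [12, -3]]. Row 2 gives 12·v1 + (-3)·v2 = 0, so take v_2 = [-1, -4]^T.
V = [v_1 v_2] = [[0, -1], [-1, -4]] has det V = -1, so V^{-1} = adj(V)/det V = [[4, -1], [-1, 0]].
Modal coordinates z(0) = V^{-1} x(0): 4·2 + (-1)·(-2) = 10; (-1)·2 + 0·(-2) = -2; so z(0) = [10, -2]^T.
x_1(t) = Σ_i (v_i)_1 · z_i(0) · e^{λ_i t} (row 1 of V times the modal terms).
x_1(0.8) = 0·10·e^{-4·0.8} + (-1)·(-2)·e^{-1·0.8} = 0·0.040762 + 2·0.449329 = 0.8987.

0.8987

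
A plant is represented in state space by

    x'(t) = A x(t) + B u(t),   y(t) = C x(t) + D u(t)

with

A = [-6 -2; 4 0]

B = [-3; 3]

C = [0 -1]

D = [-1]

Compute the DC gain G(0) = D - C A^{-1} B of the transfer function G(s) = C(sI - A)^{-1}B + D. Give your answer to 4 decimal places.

-1.7500

G(0) = C(-A)^{-1}B + D = -C A^{-1} B + D.
det A = 8, so A^{-1} = (1/8)·adj(A) = [[0, 1/4], [-1/2, -3/4]]
A^{-1} B = [3/4, -3/4]^T
C A^{-1} B = 3/4
G(0) = D - C A^{-1} B = -1 - (3/4) = -7/4 ≈ -1.7500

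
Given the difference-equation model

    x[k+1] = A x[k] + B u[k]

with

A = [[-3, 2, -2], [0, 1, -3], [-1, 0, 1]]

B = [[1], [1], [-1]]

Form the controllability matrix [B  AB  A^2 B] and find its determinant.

AB = [[1], [4], [-2]]
A^2B = [[9], [10], [-3]]
Controllability matrix C = [B  AB  A^2B] = [[1, 1, 9], [1, 4, 10], [-1, -2, -3]]
Expanding along the first row, det(C) = 1·(4·(-3) - 10·(-2)) - 1·(1·(-3) - 10·(-1)) + 9·(1·(-2) - 4·(-1)) = 1·8 - 1·7 + 9·2 = 19
Since det(C) ≠ 0, rank(C) = 3 and the system is completely controllable.

19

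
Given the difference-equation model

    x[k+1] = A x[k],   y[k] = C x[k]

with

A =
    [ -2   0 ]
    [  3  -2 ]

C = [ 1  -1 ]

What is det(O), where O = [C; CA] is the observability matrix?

-3

CA = [[-5, 2]]
Observability matrix O = [C; CA] = [[1, -1], [-5, 2]]
det(O) = 1·2 - (-1)·(-5) = 2 - 5 = -3
Since det(O) ≠ 0, rank(O) = 2 and the system is completely observable.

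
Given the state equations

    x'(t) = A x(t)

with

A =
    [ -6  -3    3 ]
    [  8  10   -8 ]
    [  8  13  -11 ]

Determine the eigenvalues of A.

det(sI - A) = s^3 - (tr A)s^2 + (M11 + M22 + M33)s - det A, where Mii is the 2×2 principal minor of A obtained by deleting row i and column i.
tr A = (-6) + 10 + (-11) = -7; M11 = 10·(-11) - (-8)·13 = -110 - (-104) = -6; M22 = (-6)·(-11) - 3·8 = 66 - 24 = 42; M33 = (-6)·10 - (-3)·8 = -60 - (-24) = -36; sum of minors = 0.
det A = (-6)·(10·(-11) - (-8)·13) - (-3)·(8·(-11) - (-8)·8) + 3·(8·13 - 10·8) = (-6)·(-6) - (-3)·(-24) + 3·24 = 36.
So p(s) = det(sI - A) = s^3 + 7s^2 - 36.
Rational-root test: any integer root divides -36. Testing small divisors, s = 2 works: p(2) = 8 + 28 + 0 + (-36) = 0, so (s - 2) is a factor.
Dividing, p(s) = (s - 2)(s^2 + 9s + 18).
Factor s^2 + 9s + 18: two numbers with sum -9 and product 18 are -3 and -6, so s^2 + 9s + 18 = (s + 3)(s + 6).
Hence p(s) = (s - 2) (s + 3) (s + 6), with roots -6, -3, 2.
At least one eigenvalue has non-negative real part, so the system is not asymptotically stable.

-6, -3, 2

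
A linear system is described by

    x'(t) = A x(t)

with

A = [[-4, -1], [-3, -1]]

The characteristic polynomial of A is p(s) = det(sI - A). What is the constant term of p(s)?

For a 2×2 matrix, det(sI - A) = s^2 - (tr A)s + det A.
tr A = -5, det A = 1.
So p(s) = s^2 + 5s + 1.
The constant term is 1.

1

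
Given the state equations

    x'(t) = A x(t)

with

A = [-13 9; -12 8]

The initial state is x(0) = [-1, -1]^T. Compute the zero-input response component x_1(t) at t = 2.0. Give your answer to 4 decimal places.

det(sI - A) = s^2 - (tr A)s + det A, with tr A = (-13) + 8 = -5 and det A = (-13)·8 - 9·(-12) = -104 - (-108) = 4.
So p(s) = det(sI - A) = s^2 + 5s + 4.
Factor s^2 + 5s + 4: two numbers with sum -5 and product 4 are -1 and -4, so s^2 + 5s + 4 = (s + 1)(s + 4).
Hence p(s) = (s + 1) (s + 4), with roots -4, -1.
The eigenvalues -4, -1 are distinct and real, so A is diagonalisable and x(t) = e^{At} x(0) = V diag(e^{λ_i t}) V^{-1} x(0), where the columns of V are the eigenvectors.
λ = -4: A - (-4)I = [[-9, 9], [-12, 12]]. Row 1 gives (-9)·v1 + 9·v2 = 0, so take v_1 = [1, 1]^T.
λ = -1: A - (-1)I = [[-12, 9], [-12, 9]]. Row 1 gives (-12)·v1 + 9·v2 = 0, so take v_2 = [3, 4]^T.
V = [v_1 v_2] = [[1, 3], [1, 4]] has det V = 1, so V^{-1} = adj(V)/det V = [[4, -3], [-1, 1]].
Modal coordinates z(0) = V^{-1} x(0): 4·(-1) + (-3)·(-1) = -1; (-1)·(-1) + 1·(-1) = 0; so z(0) = [-1, 0]^T.
x_1(t) = Σ_i (v_i)_1 · z_i(0) · e^{λ_i t} (row 1 of V times the modal terms).
x_1(2.0) = 1·(-1)·e^{-4·2.0} + 3·0·e^{-1·2.0} = (-1)·0.000335 + 0·0.135335 = -0.0003.

-0.0003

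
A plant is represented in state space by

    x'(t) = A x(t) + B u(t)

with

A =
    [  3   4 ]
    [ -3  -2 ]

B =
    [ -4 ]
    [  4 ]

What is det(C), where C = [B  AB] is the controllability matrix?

AB = [[4], [4]]
Controllability matrix C = [B  AB] = [[-4, 4], [4, 4]]
det(C) = (-4)·4 - 4·4 = -16 - 16 = -32
Since det(C) ≠ 0, rank(C) = 2 and the system is completely controllable.

-32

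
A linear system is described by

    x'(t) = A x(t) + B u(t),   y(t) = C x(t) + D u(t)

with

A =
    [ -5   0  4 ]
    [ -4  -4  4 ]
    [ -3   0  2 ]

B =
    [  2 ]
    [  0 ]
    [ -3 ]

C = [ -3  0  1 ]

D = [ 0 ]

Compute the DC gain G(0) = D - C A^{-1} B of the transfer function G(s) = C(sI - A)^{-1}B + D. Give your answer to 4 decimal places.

13.5000

G(0) = C(-A)^{-1}B + D = -C A^{-1} B + D.
det A = -8, so A^{-1} = (1/-8)·adj(A) = [[1, 0, -2], [1/2, -1/4, -1/2], [3/2, 0, -5/2]]
A^{-1} B = [8, 5/2, 21/2]^T
C A^{-1} B = -27/2
G(0) = D - C A^{-1} B = 0 - (-27/2) = 27/2 ≈ 13.5000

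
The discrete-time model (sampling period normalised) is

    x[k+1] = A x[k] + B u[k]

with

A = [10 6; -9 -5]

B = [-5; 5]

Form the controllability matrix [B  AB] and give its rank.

1

AB = [[-20], [20]]
Controllability matrix C = [B  AB] = [[-5, -20], [5, 20]]
Every column of C is a scalar multiple of column 1 = [-5, 5] (multipliers 1, 4), so the columns span a one-dimensional space.
C ≠ 0, hence rank(C) = 1.
rank(C) = 1 < n = 2, so the pair (A, B) is not completely controllable.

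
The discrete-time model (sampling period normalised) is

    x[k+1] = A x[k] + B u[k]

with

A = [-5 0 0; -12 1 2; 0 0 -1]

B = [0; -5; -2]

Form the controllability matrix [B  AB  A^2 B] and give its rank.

AB = [[0], [-9], [2]]
A^2B = [[0], [-5], [-2]]
Controllability matrix C = [B  AB  A^2B] = [[0, 0, 0], [-5, -9, -5], [-2, 2, -2]]
Row 1 of C is identically zero, so rank(C) ≤ 2.
The 2×2 minor from rows 2, 3, columns 1, 2 is (-5)·2 - (-9)·(-2) = -10 - 18 = -28 ≠ 0, so rank(C) = 2.
rank(C) = 2 < n = 3, so the pair (A, B) is not completely controllable.

2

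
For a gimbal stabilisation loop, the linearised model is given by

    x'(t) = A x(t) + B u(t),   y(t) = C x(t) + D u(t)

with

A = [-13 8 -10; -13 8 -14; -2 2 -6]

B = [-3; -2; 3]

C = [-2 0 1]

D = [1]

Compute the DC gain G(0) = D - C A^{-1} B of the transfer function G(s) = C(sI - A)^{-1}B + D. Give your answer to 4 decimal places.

5.8500

G(0) = C(-A)^{-1}B + D = -C A^{-1} B + D.
det A = -40, so A^{-1} = (1/-40)·adj(A) = [[1/2, -7/10, 4/5], [5/4, -29/20, 13/10], [1/4, -1/4, 0]]
A^{-1} B = [23/10, 61/20, -1/4]^T
C A^{-1} B = -97/20
G(0) = D - C A^{-1} B = 1 - (-97/20) = 117/20 ≈ 5.8500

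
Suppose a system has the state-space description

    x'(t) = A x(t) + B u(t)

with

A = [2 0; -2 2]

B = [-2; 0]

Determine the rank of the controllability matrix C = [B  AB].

2

AB = [[-4], [4]]
Controllability matrix C = [B  AB] = [[-2, -4], [0, 4]]
det(C) = (-2)·4 - (-4)·0 = -8 - 0 = -8 ≠ 0, so rank(C) = 2.
rank(C) = 2 = n, so the pair (A, B) is completely controllable.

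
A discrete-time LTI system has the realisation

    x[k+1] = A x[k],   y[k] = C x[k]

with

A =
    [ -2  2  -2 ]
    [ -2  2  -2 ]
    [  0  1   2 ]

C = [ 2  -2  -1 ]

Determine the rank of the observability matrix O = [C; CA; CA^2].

3

CA = [[0, -1, -2]]
CA^2 = [[2, -4, -2]]
Observability matrix O = [C; CA; CA^2] = [[2, -2, -1], [0, -1, -2], [2, -4, -2]]
det(O) = 2·((-1)·(-2) - (-2)·(-4)) - (-2)·(0·(-2) - (-2)·2) + (-1)·(0·(-4) - (-1)·2) = 2·(-6) - (-2)·4 + (-1)·2 = -6 ≠ 0, so rank(O) = 3.
rank(O) = 3 = n, so the pair (A, C) is completely observable.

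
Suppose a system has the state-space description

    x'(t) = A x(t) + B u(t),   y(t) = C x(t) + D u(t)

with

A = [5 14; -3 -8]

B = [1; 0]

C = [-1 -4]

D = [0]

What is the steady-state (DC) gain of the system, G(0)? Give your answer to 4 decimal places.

G(0) = C(-A)^{-1}B + D = -C A^{-1} B + D.
det A = 2, so A^{-1} = (1/2)·adj(A) = [[-4, -7], [3/2, 5/2]]
A^{-1} B = [-4, 3/2]^T
C A^{-1} B = -2
G(0) = D - C A^{-1} B = 0 - (-2) = 2

2.0000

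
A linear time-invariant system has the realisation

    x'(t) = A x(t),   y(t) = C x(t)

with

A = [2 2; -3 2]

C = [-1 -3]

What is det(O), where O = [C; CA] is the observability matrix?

CA = [[7, -8]]
Observability matrix O = [C; CA] = [[-1, -3], [7, -8]]
det(O) = (-1)·(-8) - (-3)·7 = 8 - (-21) = 29
Since det(O) ≠ 0, rank(O) = 2 and the system is completely observable.

29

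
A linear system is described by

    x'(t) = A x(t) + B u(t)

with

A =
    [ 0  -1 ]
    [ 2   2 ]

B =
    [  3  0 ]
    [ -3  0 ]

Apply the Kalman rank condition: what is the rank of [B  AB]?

2

AB = [[3, 0], [0, 0]]
Controllability matrix C = [B  AB] = [[3, 0, 3, 0], [-3, 0, 0, 0]]
Take the 2×2 submatrix of C formed by columns 1, 3: [[3, 3], [-3, 0]]. Its determinant is 3·0 - 3·(-3) = 0 - (-9) = 9 ≠ 0.
So rank(C) ≥ 2; since C has 2 rows, rank(C) = 2.
rank(C) = 2 = n, so the pair (A, B) is completely controllable.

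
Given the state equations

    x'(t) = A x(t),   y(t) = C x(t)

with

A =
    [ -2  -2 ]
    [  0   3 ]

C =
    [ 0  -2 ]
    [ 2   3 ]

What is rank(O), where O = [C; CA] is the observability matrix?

2

CA = [[0, -6], [-4, 5]]
Observability matrix O = [C; CA] = [[0, -2], [2, 3], [0, -6], [-4, 5]]
Take the 2×2 submatrix of O formed by rows 1, 2: [[0, -2], [2, 3]]. Its determinant is 0·3 - (-2)·2 = 0 - (-4) = 4 ≠ 0.
So rank(O) ≥ 2; since O has 2 columns, rank(O) = 2.
rank(O) = 2 = n, so the pair (A, C) is completely observable.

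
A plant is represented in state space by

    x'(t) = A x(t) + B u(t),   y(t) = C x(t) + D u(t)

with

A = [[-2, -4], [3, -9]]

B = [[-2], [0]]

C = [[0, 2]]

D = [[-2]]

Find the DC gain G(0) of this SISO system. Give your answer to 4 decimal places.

-2.4000

G(0) = C(-A)^{-1}B + D = -C A^{-1} B + D.
det A = 30, so A^{-1} = (1/30)·adj(A) = [[-3/10, 2/15], [-1/10, -1/15]]
A^{-1} B = [3/5, 1/5]^T
C A^{-1} B = 2/5
G(0) = D - C A^{-1} B = -2 - (2/5) = -12/5 ≈ -2.4000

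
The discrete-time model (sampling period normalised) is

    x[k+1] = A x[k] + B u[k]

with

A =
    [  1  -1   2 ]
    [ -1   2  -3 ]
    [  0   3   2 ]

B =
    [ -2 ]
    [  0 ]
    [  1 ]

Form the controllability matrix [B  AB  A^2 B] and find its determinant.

AB = [[0], [-1], [2]]
A^2B = [[5], [-8], [1]]
Controllability matrix C = [B  AB  A^2B] = [[-2, 0, 5], [0, -1, -8], [1, 2, 1]]
Expanding along the first row, det(C) = (-2)·((-1)·1 - (-8)·2) - 0·(0·1 - (-8)·1) + 5·(0·2 - (-1)·1) = (-2)·15 - 0·8 + 5·1 = -25
Since det(C) ≠ 0, rank(C) = 3 and the system is completely controllable.

-25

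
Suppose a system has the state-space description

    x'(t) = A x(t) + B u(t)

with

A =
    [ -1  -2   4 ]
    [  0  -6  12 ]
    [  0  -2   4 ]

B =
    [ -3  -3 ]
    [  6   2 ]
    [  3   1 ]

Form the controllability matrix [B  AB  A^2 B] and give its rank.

2

AB = [[3, 3], [0, 0], [0, 0]]
A^2B = [[-3, -3], [0, 0], [0, 0]]
Controllability matrix C = [B  AB  A^2B] = [[-3, -3, 3, 3, -3, -3], [6, 2, 0, 0, 0, 0], [3, 1, 0, 0, 0, 0]]
The rows r1, r2, r3 of C are linearly dependent: -r2 + 2·r3 = 0 (check each entry), so rank(C) ≤ 2.
The 2×2 minor from rows 1, 2, columns 1, 2 is (-3)·2 - (-3)·6 = -6 - (-18) = 12 ≠ 0, so rank(C) = 2.
rank(C) = 2 < n = 3, so the pair (A, B) is not completely controllable.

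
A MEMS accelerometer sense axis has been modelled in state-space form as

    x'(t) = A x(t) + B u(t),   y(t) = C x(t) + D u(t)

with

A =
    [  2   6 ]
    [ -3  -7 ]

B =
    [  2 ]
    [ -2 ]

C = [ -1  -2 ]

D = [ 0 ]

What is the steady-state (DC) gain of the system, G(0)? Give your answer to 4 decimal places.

G(0) = C(-A)^{-1}B + D = -C A^{-1} B + D.
det A = 4, so A^{-1} = (1/4)·adj(A) = [[-7/4, -3/2], [3/4, 1/2]]
A^{-1} B = [-1/2, 1/2]^T
C A^{-1} B = -1/2
G(0) = D - C A^{-1} B = 0 - (-1/2) = 1/2 ≈ 0.5000

0.5000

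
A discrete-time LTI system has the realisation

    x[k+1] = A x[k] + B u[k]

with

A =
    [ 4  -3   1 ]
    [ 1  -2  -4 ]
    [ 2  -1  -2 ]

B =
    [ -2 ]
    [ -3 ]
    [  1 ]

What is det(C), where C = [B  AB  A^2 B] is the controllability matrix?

49

AB = [[2], [0], [-3]]
A^2B = [[5], [14], [10]]
Controllability matrix C = [B  AB  A^2B] = [[-2, 2, 5], [-3, 0, 14], [1, -3, 10]]
Expanding along the first row, det(C) = (-2)·(0·10 - 14·(-3)) - 2·((-3)·10 - 14·1) + 5·((-3)·(-3) - 0·1) = (-2)·42 - 2·(-44) + 5·9 = 49
Since det(C) ≠ 0, rank(C) = 3 and the system is completely controllable.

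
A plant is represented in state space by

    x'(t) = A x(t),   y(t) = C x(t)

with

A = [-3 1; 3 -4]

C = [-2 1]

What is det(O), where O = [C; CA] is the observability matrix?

CA = [[9, -6]]
Observability matrix O = [C; CA] = [[-2, 1], [9, -6]]
det(O) = (-2)·(-6) - 1·9 = 12 - 9 = 3
Since det(O) ≠ 0, rank(O) = 2 and the system is completely observable.

3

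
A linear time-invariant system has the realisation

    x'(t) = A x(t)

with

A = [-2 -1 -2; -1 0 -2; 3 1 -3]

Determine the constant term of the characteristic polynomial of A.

-7

Expand det(sI - A) for the 3×3 matrix.
p(s) = s^3 + 5s^2 + 13s - 7.
(Check: constant term = det(-A) = (-1)^3 det A = -7; coefficient of s^2 = -tr A = 5.)
The constant term is -7.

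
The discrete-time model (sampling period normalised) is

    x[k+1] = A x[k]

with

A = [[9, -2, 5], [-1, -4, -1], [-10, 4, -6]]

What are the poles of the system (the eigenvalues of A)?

-3, -2, 4

det(zI - A) = z^3 - (tr A)z^2 + (M11 + M22 + M33)z - det A, where Mii is the 2×2 principal minor of A obtained by deleting row i and column i.
tr A = 9 + (-4) + (-6) = -1; M11 = (-4)·(-6) - (-1)·4 = 24 - (-4) = 28; M22 = 9·(-6) - 5·(-10) = -54 - (-50) = -4; M33 = 9·(-4) - (-2)·(-1) = -36 - 2 = -38; sum of minors = -14.
det A = 9·((-4)·(-6) - (-1)·4) - (-2)·((-1)·(-6) - (-1)·(-10)) + 5·((-1)·4 - (-4)·(-10)) = 9·28 - (-2)·(-4) + 5·(-44) = 24.
So p(z) = det(zI - A) = z^3 + z^2 - 14z - 24.
Rational-root test: any integer root divides -24. Testing small divisors, z = -2 works: p(-2) = -8 + 4 + 28 + (-24) = 0, so (z + 2) is a factor.
Dividing, p(z) = (z + 2)(z^2 - z - 12).
Factor z^2 - z - 12: two numbers with sum 1 and product -12 are 4 and -3, so z^2 - z - 12 = (z - 4)(z + 3).
Hence p(z) = (z - 4) (z + 2) (z + 3), with roots -3, -2, 4.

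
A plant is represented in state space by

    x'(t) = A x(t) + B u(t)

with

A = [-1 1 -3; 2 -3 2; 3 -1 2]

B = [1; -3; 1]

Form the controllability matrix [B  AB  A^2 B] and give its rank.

AB = [[-7], [13], [8]]
A^2B = [[-4], [-37], [-18]]
Controllability matrix C = [B  AB  A^2B] = [[1, -7, -4], [-3, 13, -37], [1, 8, -18]]
det(C) = 1·(13·(-18) - (-37)·8) - (-7)·((-3)·(-18) - (-37)·1) + (-4)·((-3)·8 - 13·1) = 1·62 - (-7)·91 + (-4)·(-37) = 847 ≠ 0, so rank(C) = 3.
rank(C) = 3 = n, so the pair (A, B) is completely controllable.

3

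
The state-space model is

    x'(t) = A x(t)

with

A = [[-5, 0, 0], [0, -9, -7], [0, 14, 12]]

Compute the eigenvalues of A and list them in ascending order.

-5, -2, 5

det(sI - A) = s^3 - (tr A)s^2 + (M11 + M22 + M33)s - det A, where Mii is the 2×2 principal minor of A obtained by deleting row i and column i.
tr A = (-5) + (-9) + 12 = -2; M11 = (-9)·12 - (-7)·14 = -108 - (-98) = -10; M22 = (-5)·12 - 0·0 = -60 - 0 = -60; M33 = (-5)·(-9) - 0·0 = 45 - 0 = 45; sum of minors = -25.
det A = (-5)·((-9)·12 - (-7)·14) - 0·(0·12 - (-7)·0) + 0·(0·14 - (-9)·0) = (-5)·(-10) - 0·0 + 0·0 = 50.
So p(s) = det(sI - A) = s^3 + 2s^2 - 25s - 50.
Rational-root test: any integer root divides -50. Testing small divisors, s = -2 works: p(-2) = -8 + 8 + 50 + (-50) = 0, so (s + 2) is a factor.
Dividing, p(s) = (s + 2)(s^2 - 25).
Factor s^2 - 25: two numbers with sum 0 and product -25 are 5 and -5, so s^2 - 25 = (s - 5)(s + 5).
Hence p(s) = (s - 5) (s + 2) (s + 5), with roots -5, -2, 5.
At least one eigenvalue has non-negative real part, so the system is not asymptotically stable.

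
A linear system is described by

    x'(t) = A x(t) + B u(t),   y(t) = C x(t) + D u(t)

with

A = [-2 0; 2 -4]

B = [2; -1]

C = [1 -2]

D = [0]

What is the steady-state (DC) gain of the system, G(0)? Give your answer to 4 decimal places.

0.5000

G(0) = C(-A)^{-1}B + D = -C A^{-1} B + D.
det A = 8, so A^{-1} = (1/8)·adj(A) = [[-1/2, 0], [-1/4, -1/4]]
A^{-1} B = [-1, -1/4]^T
C A^{-1} B = -1/2
G(0) = D - C A^{-1} B = 0 - (-1/2) = 1/2 ≈ 0.5000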